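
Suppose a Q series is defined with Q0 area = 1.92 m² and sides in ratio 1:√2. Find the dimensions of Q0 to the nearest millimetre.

Let the short side be w mm. Then w · w√2 = 1.92 m² = 1,920,000 mm².
w² = 1,920,000/√2, so w ≈ 1165.2 mm; long side = w√2 ≈ 1647.8 mm.

1165 × 1648 mm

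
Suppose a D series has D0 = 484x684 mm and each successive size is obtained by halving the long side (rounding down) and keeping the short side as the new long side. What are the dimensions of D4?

121 × 171 mm

D1 = 342 × 484 mm (from D0 by 1 halving).
D2: ⌊484/2⌋ × 342 = 242 × 342 mm
D3: ⌊342/2⌋ × 242 = 171 × 242 mm
D4: ⌊242/2⌋ × 171 = 121 × 171 mm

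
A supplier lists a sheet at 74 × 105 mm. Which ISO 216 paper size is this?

Aspect ratio 105/74 ≈ 1.419 — close to the ISO √2 ≈ 1.414.
In the A-series (A0 area = 1 m²): A7 = 74 × 105 mm.

A7 (74 × 105 mm)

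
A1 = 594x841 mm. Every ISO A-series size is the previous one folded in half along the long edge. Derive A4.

210 × 297 mm

A2: ⌊841/2⌋ × 594 = 420 × 594 mm
A3: ⌊594/2⌋ × 420 = 297 × 420 mm
A4: ⌊420/2⌋ × 297 = 210 × 297 mm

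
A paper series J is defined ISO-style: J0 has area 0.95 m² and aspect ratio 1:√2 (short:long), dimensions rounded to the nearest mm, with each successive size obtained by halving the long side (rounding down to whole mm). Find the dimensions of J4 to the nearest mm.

Let J0's short side be w mm. w · w√2 = 0.95 m² = 950,000 mm², so w ≈ 819.6 mm and w√2 ≈ 1159.1 mm → J0 = 820 × 1159 mm.
J1: ⌊1159/2⌋ × 820 = 579 × 820 mm
J2: ⌊820/2⌋ × 579 = 410 × 579 mm
J3: ⌊579/2⌋ × 410 = 289 × 410 mm
J4: ⌊410/2⌋ × 289 = 205 × 289 mm

205 × 289 mm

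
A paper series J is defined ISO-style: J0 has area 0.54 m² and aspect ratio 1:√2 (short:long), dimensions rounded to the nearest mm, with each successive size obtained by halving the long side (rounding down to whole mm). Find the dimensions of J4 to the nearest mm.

Let J0's short side be w mm. w · w√2 = 0.54 m² = 540,000 mm², so w ≈ 617.9 mm and w√2 ≈ 873.9 mm → J0 = 618 × 874 mm.
J1: ⌊874/2⌋ × 618 = 437 × 618 mm
J2: ⌊618/2⌋ × 437 = 309 × 437 mm
J3: ⌊437/2⌋ × 309 = 218 × 309 mm
J4: ⌊309/2⌋ × 218 = 154 × 218 mm

154 × 218 mm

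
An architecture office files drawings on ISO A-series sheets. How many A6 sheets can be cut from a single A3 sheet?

8

Each ISO step halves the sheet: 1 × A3 → 2 × A4 → 4 × A5 → 8 × A6
From A3 to A6 is 3 halving steps: 2^3 = 8.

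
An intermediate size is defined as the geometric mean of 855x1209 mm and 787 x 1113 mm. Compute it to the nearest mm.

Short side: √(855 · 787) = √672885 ≈ 820.3 → 820 mm
Long side: √(1209 · 1113) = √1345617 ≈ 1160.0 → 1160 mm

820 × 1160 mm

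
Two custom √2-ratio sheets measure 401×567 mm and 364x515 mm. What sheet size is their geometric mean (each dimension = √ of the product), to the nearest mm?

382 × 540 mm

Short side: √(401 · 364) = √145964 ≈ 382.1 → 382 mm
Long side: √(567 · 515) = √292005 ≈ 540.4 → 540 mm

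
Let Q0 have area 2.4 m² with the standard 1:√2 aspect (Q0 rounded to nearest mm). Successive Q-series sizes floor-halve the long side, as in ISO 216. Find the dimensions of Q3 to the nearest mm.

460 × 651 mm

Let Q0's short side be w mm. w · w√2 = 2.4 m² = 2,400,000 mm², so w ≈ 1302.7 mm and w√2 ≈ 1842.3 mm → Q0 = 1303 × 1842 mm.
Q1: ⌊1842/2⌋ × 1303 = 921 × 1303 mm
Q2: ⌊1303/2⌋ × 921 = 651 × 921 mm
Q3: ⌊921/2⌋ × 651 = 460 × 651 mm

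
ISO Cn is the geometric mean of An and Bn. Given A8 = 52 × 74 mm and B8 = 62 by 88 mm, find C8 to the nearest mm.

Short side: √(52 · 62) = √3224 ≈ 56.8 → 57 mm
Long side: √(74 · 88) = √6512 ≈ 80.7 → 81 mm

57 × 81 mm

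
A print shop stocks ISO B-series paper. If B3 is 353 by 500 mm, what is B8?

B4: ⌊500/2⌋ × 353 = 250 × 353 mm
B5: ⌊353/2⌋ × 250 = 176 × 250 mm
B6: ⌊250/2⌋ × 176 = 125 × 176 mm
B7: ⌊176/2⌋ × 125 = 88 × 125 mm
B8: ⌊125/2⌋ × 88 = 62 × 88 mm

62 × 88 mm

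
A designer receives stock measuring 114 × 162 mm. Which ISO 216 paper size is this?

Aspect ratio 162/114 ≈ 1.421 — close to the ISO √2 ≈ 1.414.
In the C-series (envelope sizes, between A and B): C6 = 114 × 162 mm.

C6 (114 × 162 mm)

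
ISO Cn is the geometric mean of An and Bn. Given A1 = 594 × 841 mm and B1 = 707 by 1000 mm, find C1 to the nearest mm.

Short side: √(594 · 707) = √419958 ≈ 648.0 → 648 mm
Long side: √(841 · 1000) = √841000 ≈ 917.1 → 917 mm

648 × 917 mm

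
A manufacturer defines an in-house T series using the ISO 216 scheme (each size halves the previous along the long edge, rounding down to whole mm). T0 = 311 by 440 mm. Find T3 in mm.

110 × 155 mm

T1 = 220 × 311 mm (from T0 by 1 halving).
T2: ⌊311/2⌋ × 220 = 155 × 220 mm
T3: ⌊220/2⌋ × 155 = 110 × 155 mm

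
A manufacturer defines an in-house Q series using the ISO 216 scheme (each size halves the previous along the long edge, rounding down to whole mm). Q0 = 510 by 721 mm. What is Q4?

127 × 180 mm

Q1: ⌊721/2⌋ × 510 = 360 × 510 mm
Q2: ⌊510/2⌋ × 360 = 255 × 360 mm
Q3: ⌊360/2⌋ × 255 = 180 × 255 mm
Q4: ⌊255/2⌋ × 180 = 127 × 180 mm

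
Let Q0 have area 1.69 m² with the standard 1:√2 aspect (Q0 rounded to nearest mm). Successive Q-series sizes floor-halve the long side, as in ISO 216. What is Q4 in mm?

273 × 386 mm

Let Q0's short side be w mm. w · w√2 = 1.69 m² = 1,690,000 mm², so w ≈ 1093.2 mm and w√2 ≈ 1546.0 mm → Q0 = 1093 × 1546 mm.
Q1: ⌊1546/2⌋ × 1093 = 773 × 1093 mm
Q2: ⌊1093/2⌋ × 773 = 546 × 773 mm
Q3: ⌊773/2⌋ × 546 = 386 × 546 mm
Q4: ⌊546/2⌋ × 386 = 273 × 386 mm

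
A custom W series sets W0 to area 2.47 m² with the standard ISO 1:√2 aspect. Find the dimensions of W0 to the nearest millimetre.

1322 × 1869 mm

Let the short side be w mm. Then w · w√2 = 2.47 m² = 2,470,000 mm².
w² = 2,470,000/√2, so w ≈ 1321.6 mm; long side = w√2 ≈ 1869.0 mm.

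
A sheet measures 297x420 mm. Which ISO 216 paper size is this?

Aspect ratio 420/297 ≈ 1.414 — close to the ISO √2 ≈ 1.414.
In the A-series (A0 area = 1 m²): A3 = 297 × 420 mm.

A3 (297 × 420 mm)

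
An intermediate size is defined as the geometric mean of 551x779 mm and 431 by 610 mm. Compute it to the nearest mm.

487 × 689 mm

Short side: √(551 · 431) = √237481 ≈ 487.3 → 487 mm
Long side: √(779 · 610) = √475190 ≈ 689.3 → 689 mm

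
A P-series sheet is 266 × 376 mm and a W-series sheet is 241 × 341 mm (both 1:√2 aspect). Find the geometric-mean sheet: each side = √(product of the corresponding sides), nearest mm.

253 × 358 mm

Short side: √(266 · 241) = √64106 ≈ 253.2 → 253 mm
Long side: √(376 · 341) = √128216 ≈ 358.1 → 358 mm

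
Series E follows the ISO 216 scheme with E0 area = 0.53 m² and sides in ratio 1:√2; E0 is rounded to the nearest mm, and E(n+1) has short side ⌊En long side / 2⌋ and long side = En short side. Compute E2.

306 × 433 mm

Let E0's short side be w mm. w · w√2 = 0.53 m² = 530,000 mm², so w ≈ 612.2 mm and w√2 ≈ 865.8 mm → E0 = 612 × 866 mm.
E1: ⌊866/2⌋ × 612 = 433 × 612 mm
E2: ⌊612/2⌋ × 433 = 306 × 433 mm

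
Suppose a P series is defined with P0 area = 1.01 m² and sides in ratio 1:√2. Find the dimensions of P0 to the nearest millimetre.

Let the short side be w mm. Then w · w√2 = 1.01 m² = 1,010,000 mm².
w² = 1,010,000/√2, so w ≈ 845.1 mm; long side = w√2 ≈ 1195.1 mm.

845 × 1195 mm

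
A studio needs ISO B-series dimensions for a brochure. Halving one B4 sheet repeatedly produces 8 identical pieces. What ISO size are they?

B7

8 = 2^3, so 3 halving steps.
B4 → B5 → … → B7 after 3 steps.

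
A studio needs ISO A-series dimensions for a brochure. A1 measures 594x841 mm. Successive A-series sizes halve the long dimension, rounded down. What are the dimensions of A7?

74 × 105 mm

A2: ⌊841/2⌋ × 594 = 420 × 594 mm
A3: ⌊594/2⌋ × 420 = 297 × 420 mm
A4: ⌊420/2⌋ × 297 = 210 × 297 mm
A5: ⌊297/2⌋ × 210 = 148 × 210 mm
A6: ⌊210/2⌋ × 148 = 105 × 148 mm
A7: ⌊148/2⌋ × 105 = 74 × 105 mm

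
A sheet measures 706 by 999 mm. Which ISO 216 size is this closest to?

Aspect ratio 999/706 ≈ 1.415 — close to the ISO √2 ≈ 1.414.
In the B-series (B0 = 1000 × 1414 mm): B1 = 707 × 1000 mm.
Off by 2 mm total — nearest standard size.

B1 (707 × 1000 mm)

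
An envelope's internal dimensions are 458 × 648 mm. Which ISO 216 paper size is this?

Aspect ratio 648/458 ≈ 1.415 — close to the ISO √2 ≈ 1.414.
In the C-series (envelope sizes, between A and B): C2 = 458 × 648 mm.

C2 (458 × 648 mm)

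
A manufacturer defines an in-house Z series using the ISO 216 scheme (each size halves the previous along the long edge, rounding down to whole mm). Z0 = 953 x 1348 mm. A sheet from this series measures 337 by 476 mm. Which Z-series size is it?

Z0: 953 × 1348 mm
Z1: 674 × 953 mm
Z2: 476 × 674 mm
Z3: 337 × 476 mm
Z4: 238 × 337 mm
→ matches Z3.

Z3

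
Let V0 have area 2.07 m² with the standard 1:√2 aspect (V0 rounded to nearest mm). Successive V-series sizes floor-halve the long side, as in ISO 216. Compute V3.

427 × 605 mm

Let V0's short side be w mm. w · w√2 = 2.07 m² = 2,070,000 mm², so w ≈ 1209.8 mm and w√2 ≈ 1711.0 mm → V0 = 1210 × 1711 mm.
V1: ⌊1711/2⌋ × 1210 = 855 × 1210 mm
V2: ⌊1210/2⌋ × 855 = 605 × 855 mm
V3: ⌊855/2⌋ × 605 = 427 × 605 mm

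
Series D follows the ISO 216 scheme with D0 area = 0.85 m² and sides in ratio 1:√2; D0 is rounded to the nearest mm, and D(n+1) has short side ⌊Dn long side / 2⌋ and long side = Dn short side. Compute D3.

274 × 387 mm

Let D0's short side be w mm. w · w√2 = 0.85 m² = 850,000 mm², so w ≈ 775.3 mm and w√2 ≈ 1096.4 mm → D0 = 775 × 1096 mm.
D1: ⌊1096/2⌋ × 775 = 548 × 775 mm
D2: ⌊775/2⌋ × 548 = 387 × 548 mm
D3: ⌊548/2⌋ × 387 = 274 × 387 mm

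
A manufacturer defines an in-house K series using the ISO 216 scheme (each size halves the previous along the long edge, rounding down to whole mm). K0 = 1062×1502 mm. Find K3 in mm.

K1: ⌊1502/2⌋ × 1062 = 751 × 1062 mm
K2: ⌊1062/2⌋ × 751 = 531 × 751 mm
K3: ⌊751/2⌋ × 531 = 375 × 531 mm

375 × 531 mm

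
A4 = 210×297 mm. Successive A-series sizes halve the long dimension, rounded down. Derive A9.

A5: ⌊297/2⌋ × 210 = 148 × 210 mm
A6: ⌊210/2⌋ × 148 = 105 × 148 mm
A7: ⌊148/2⌋ × 105 = 74 × 105 mm
A8: ⌊105/2⌋ × 74 = 52 × 74 mm
A9: ⌊74/2⌋ × 52 = 37 × 52 mm

37 × 52 mm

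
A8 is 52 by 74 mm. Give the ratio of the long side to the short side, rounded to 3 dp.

74 / 52 = 1.423
ISO 216 targets √2 ≈ 1.414; the +0.009 deviation is from mm rounding.

1.423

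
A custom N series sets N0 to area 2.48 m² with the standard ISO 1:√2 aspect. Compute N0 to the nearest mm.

Let the short side be w mm. Then w · w√2 = 2.48 m² = 2,480,000 mm².
w² = 2,480,000/√2, so w ≈ 1324.2 mm; long side = w√2 ≈ 1872.8 mm.

1324 × 1873 mm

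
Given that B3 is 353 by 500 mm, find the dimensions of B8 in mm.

62 × 88 mm

B4: ⌊500/2⌋ × 353 = 250 × 353 mm
B5: ⌊353/2⌋ × 250 = 176 × 250 mm
B6: ⌊250/2⌋ × 176 = 125 × 176 mm
B7: ⌊176/2⌋ × 125 = 88 × 125 mm
B8: ⌊125/2⌋ × 88 = 62 × 88 mm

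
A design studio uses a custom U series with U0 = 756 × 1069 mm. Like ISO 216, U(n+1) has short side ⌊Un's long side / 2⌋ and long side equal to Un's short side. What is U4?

189 × 267 mm

U1: ⌊1069/2⌋ × 756 = 534 × 756 mm
U2: ⌊756/2⌋ × 534 = 378 × 534 mm
U3: ⌊534/2⌋ × 378 = 267 × 378 mm
U4: ⌊378/2⌋ × 267 = 189 × 267 mm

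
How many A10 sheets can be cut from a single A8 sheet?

Each ISO step halves the sheet: 1 × A8 → 2 × A9 → 4 × A10
From A8 to A10 is 2 halving steps: 2^2 = 4.

4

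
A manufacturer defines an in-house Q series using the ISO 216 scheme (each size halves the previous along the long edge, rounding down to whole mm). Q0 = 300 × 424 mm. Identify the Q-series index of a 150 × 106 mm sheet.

Q0: 300 × 424 mm
Q1: 212 × 300 mm
Q2: 150 × 212 mm
Q3: 106 × 150 mm
Q4: 75 × 106 mm
→ matches Q3.

Q3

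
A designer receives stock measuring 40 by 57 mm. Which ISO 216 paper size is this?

C9 (40 × 57 mm)

Aspect ratio 57/40 ≈ 1.425 — close to the ISO √2 ≈ 1.414.
In the C-series (envelope sizes, between A and B): C9 = 40 × 57 mm.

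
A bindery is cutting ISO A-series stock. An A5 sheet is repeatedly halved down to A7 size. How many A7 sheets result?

Each ISO step halves the sheet: 1 × A5 → 2 × A6 → 4 × A7
From A5 to A7 is 2 halving steps: 2^2 = 4.

4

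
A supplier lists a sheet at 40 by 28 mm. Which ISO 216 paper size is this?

C10 (28 × 40 mm)

Aspect ratio 40/28 ≈ 1.429 — close to the ISO √2 ≈ 1.414.
In the C-series (envelope sizes, between A and B): C10 = 28 × 40 mm.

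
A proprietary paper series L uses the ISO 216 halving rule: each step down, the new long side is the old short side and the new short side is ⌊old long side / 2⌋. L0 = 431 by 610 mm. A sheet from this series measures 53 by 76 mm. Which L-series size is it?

L0: 431 × 610 mm
L1: 305 × 431 mm
L2: 215 × 305 mm
L3: 152 × 215 mm
L4: 107 × 152 mm
L5: 76 × 107 mm
L6: 53 × 76 mm
L7: 38 × 53 mm
→ matches L6.

L6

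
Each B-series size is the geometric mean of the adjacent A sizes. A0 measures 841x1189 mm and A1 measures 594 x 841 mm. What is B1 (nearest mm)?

707 × 1000 mm

Short side: √(841 · 594) = √499554 ≈ 706.8 → 707 mm
Long side: √(1189 · 841) = √999949 ≈ 1000.0 → 1000 mm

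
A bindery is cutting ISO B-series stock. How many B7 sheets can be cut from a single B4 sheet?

Each ISO step halves the sheet: 1 × B4 → 2 × B5 → 4 × B6 → 8 × B7
From B4 to B7 is 3 halving steps: 2^3 = 8.

8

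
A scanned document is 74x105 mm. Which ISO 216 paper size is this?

A7 (74 × 105 mm)

Aspect ratio 105/74 ≈ 1.419 — close to the ISO √2 ≈ 1.414.
In the A-series (A0 area = 1 m²): A7 = 74 × 105 mm.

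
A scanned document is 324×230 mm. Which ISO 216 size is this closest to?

Aspect ratio 324/230 ≈ 1.409 — close to the ISO √2 ≈ 1.414.
In the C-series (envelope sizes, between A and B): C4 = 229 × 324 mm.
Off by 1 mm total — nearest standard size.

C4 (229 × 324 mm)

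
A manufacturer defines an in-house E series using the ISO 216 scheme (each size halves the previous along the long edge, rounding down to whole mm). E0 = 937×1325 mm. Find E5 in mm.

E1 = 662 × 937 mm (from E0 by 1 halving).
E2: ⌊937/2⌋ × 662 = 468 × 662 mm
E3: ⌊662/2⌋ × 468 = 331 × 468 mm
E4: ⌊468/2⌋ × 331 = 234 × 331 mm
E5: ⌊331/2⌋ × 234 = 165 × 234 mm

165 × 234 mm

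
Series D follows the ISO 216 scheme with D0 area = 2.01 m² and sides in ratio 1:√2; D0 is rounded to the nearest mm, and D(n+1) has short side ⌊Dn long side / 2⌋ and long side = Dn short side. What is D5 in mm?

210 × 298 mm

Let D0's short side be w mm. w · w√2 = 2.01 m² = 2,010,000 mm², so w ≈ 1192.2 mm and w√2 ≈ 1686.0 mm → D0 = 1192 × 1686 mm.
D1: ⌊1686/2⌋ × 1192 = 843 × 1192 mm
D2: ⌊1192/2⌋ × 843 = 596 × 843 mm
D3: ⌊843/2⌋ × 596 = 421 × 596 mm
D4: ⌊596/2⌋ × 421 = 298 × 421 mm
D5: ⌊421/2⌋ × 298 = 210 × 298 mm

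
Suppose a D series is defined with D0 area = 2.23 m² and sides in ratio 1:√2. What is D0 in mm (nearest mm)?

Let the short side be w mm. Then w · w√2 = 2.23 m² = 2,230,000 mm².
w² = 2,230,000/√2, so w ≈ 1255.7 mm; long side = w√2 ≈ 1775.9 mm.

1256 × 1776 mm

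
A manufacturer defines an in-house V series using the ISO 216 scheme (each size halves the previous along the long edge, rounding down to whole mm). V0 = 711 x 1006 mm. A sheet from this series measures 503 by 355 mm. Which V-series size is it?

V2

V0: 711 × 1006 mm
V1: 503 × 711 mm
V2: 355 × 503 mm
V3: 251 × 355 mm
→ matches V2.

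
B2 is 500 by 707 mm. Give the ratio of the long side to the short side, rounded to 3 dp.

1.414

707 / 500 = 1.414
Matches √2 ≈ 1.414 — the ISO 216 defining ratio.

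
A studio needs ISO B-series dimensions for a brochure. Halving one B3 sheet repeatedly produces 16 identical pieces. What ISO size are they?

16 = 2^4, so 4 halving steps.
B3 → B4 → … → B7 after 4 steps.

B7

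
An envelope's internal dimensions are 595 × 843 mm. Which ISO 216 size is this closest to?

A1 (594 × 841 mm)

Aspect ratio 843/595 ≈ 1.417 — close to the ISO √2 ≈ 1.414.
In the A-series (A0 area = 1 m²): A1 = 594 × 841 mm.
Off by 3 mm total — nearest standard size.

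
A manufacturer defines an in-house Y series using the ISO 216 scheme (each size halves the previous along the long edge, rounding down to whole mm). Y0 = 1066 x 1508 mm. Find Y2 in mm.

Y1: ⌊1508/2⌋ × 1066 = 754 × 1066 mm
Y2: ⌊1066/2⌋ × 754 = 533 × 754 mm

533 × 754 mm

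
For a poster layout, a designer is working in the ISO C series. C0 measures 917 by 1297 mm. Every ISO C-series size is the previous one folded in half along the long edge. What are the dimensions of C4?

C1: ⌊1297/2⌋ × 917 = 648 × 917 mm
C2: ⌊917/2⌋ × 648 = 458 × 648 mm
C3: ⌊648/2⌋ × 458 = 324 × 458 mm
C4: ⌊458/2⌋ × 324 = 229 × 324 mm

229 × 324 mm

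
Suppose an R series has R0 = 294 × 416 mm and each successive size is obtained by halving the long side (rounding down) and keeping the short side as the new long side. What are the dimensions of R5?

52 × 73 mm

R1: ⌊416/2⌋ × 294 = 208 × 294 mm
R2: ⌊294/2⌋ × 208 = 147 × 208 mm
R3: ⌊208/2⌋ × 147 = 104 × 147 mm
R4: ⌊147/2⌋ × 104 = 73 × 104 mm
R5: ⌊104/2⌋ × 73 = 52 × 73 mm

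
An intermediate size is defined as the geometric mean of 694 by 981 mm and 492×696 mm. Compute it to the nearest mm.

Short side: √(694 · 492) = √341448 ≈ 584.3 → 584 mm
Long side: √(981 · 696) = √682776 ≈ 826.3 → 826 mm

584 × 826 mm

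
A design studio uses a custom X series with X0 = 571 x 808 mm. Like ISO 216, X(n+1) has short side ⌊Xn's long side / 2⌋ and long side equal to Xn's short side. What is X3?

X1: ⌊808/2⌋ × 571 = 404 × 571 mm
X2: ⌊571/2⌋ × 404 = 285 × 404 mm
X3: ⌊404/2⌋ × 285 = 202 × 285 mm

202 × 285 mm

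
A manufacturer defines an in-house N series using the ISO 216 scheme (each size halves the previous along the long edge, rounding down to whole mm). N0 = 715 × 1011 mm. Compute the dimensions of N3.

252 × 357 mm

N1 = 505 × 715 mm (from N0 by 1 halving).
N2: ⌊715/2⌋ × 505 = 357 × 505 mm
N3: ⌊505/2⌋ × 357 = 252 × 357 mm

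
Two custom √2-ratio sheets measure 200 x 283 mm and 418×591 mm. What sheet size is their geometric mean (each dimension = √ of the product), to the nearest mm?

Short side: √(200 · 418) = √83600 ≈ 289.1 → 289 mm
Long side: √(283 · 591) = √167253 ≈ 409.0 → 409 mm

289 × 409 mm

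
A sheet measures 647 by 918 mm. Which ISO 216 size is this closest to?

Aspect ratio 918/647 ≈ 1.419 — close to the ISO √2 ≈ 1.414.
In the C-series (envelope sizes, between A and B): C1 = 648 × 917 mm.
Off by 2 mm total — nearest standard size.

C1 (648 × 917 mm)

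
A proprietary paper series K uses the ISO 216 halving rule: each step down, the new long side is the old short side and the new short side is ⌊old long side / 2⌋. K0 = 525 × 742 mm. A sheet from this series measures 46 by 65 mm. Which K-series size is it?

K0: 525 × 742 mm
K1: 371 × 525 mm
K2: 262 × 371 mm
K3: 185 × 262 mm
K4: 131 × 185 mm
K5: 92 × 131 mm
K6: 65 × 92 mm
K7: 46 × 65 mm
K8: 32 × 46 mm
→ matches K7.

K7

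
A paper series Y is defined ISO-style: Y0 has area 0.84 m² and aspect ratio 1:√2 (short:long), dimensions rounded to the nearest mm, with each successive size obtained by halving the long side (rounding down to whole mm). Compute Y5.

Let Y0's short side be w mm. w · w√2 = 0.84 m² = 840,000 mm², so w ≈ 770.7 mm and w√2 ≈ 1089.9 mm → Y0 = 771 × 1090 mm.
Y1: ⌊1090/2⌋ × 771 = 545 × 771 mm
Y2: ⌊771/2⌋ × 545 = 385 × 545 mm
Y3: ⌊545/2⌋ × 385 = 272 × 385 mm
Y4: ⌊385/2⌋ × 272 = 192 × 272 mm
Y5: ⌊272/2⌋ × 192 = 136 × 192 mm

136 × 192 mm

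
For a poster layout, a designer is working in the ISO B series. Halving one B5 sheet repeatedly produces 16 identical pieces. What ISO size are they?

B9

16 = 2^4, so 4 halving steps.
B5 → B6 → … → B9 after 4 steps.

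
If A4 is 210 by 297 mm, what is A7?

A5: ⌊297/2⌋ × 210 = 148 × 210 mm
A6: ⌊210/2⌋ × 148 = 105 × 148 mm
A7: ⌊148/2⌋ × 105 = 74 × 105 mm

74 × 105 mm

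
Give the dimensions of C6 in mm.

C0 = 917 × 1297 mm (C0 is the geometric mean of A0 and B0, aspect 1:√2).
C1: ⌊1297/2⌋ × 917 = 648 × 917 mm
C2: ⌊917/2⌋ × 648 = 458 × 648 mm
C3: ⌊648/2⌋ × 458 = 324 × 458 mm
C4: ⌊458/2⌋ × 324 = 229 × 324 mm
C5: ⌊324/2⌋ × 229 = 162 × 229 mm
C6: ⌊229/2⌋ × 162 = 114 × 162 mm

114 × 162 mm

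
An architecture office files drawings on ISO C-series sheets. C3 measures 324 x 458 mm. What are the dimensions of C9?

C4: ⌊458/2⌋ × 324 = 229 × 324 mm
C5: ⌊324/2⌋ × 229 = 162 × 229 mm
C6: ⌊229/2⌋ × 162 = 114 × 162 mm
C7: ⌊162/2⌋ × 114 = 81 × 114 mm
C8: ⌊114/2⌋ × 81 = 57 × 81 mm
C9: ⌊81/2⌋ × 57 = 40 × 57 mm

40 × 57 mm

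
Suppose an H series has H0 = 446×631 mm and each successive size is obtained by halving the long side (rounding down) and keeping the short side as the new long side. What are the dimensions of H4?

H1: ⌊631/2⌋ × 446 = 315 × 446 mm
H2: ⌊446/2⌋ × 315 = 223 × 315 mm
H3: ⌊315/2⌋ × 223 = 157 × 223 mm
H4: ⌊223/2⌋ × 157 = 111 × 157 mm

111 × 157 mm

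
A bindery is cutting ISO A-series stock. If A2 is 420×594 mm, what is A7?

A3: ⌊594/2⌋ × 420 = 297 × 420 mm
A4: ⌊420/2⌋ × 297 = 210 × 297 mm
A5: ⌊297/2⌋ × 210 = 148 × 210 mm
A6: ⌊210/2⌋ × 148 = 105 × 148 mm
A7: ⌊148/2⌋ × 105 = 74 × 105 mm

74 × 105 mm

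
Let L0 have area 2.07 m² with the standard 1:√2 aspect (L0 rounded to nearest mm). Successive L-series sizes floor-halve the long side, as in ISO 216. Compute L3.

427 × 605 mm

Let L0's short side be w mm. w · w√2 = 2.07 m² = 2,070,000 mm², so w ≈ 1209.8 mm and w√2 ≈ 1711.0 mm → L0 = 1210 × 1711 mm.
L1: ⌊1711/2⌋ × 1210 = 855 × 1210 mm
L2: ⌊1210/2⌋ × 855 = 605 × 855 mm
L3: ⌊855/2⌋ × 605 = 427 × 605 mm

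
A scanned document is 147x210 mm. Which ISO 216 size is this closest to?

Aspect ratio 210/147 ≈ 1.429 — close to the ISO √2 ≈ 1.414.
In the A-series (A0 area = 1 m²): A5 = 148 × 210 mm.
Off by 1 mm total — nearest standard size.

A5 (148 × 210 mm)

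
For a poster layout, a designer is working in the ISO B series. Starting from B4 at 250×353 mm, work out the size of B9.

44 × 62 mm

B5: ⌊353/2⌋ × 250 = 176 × 250 mm
B6: ⌊250/2⌋ × 176 = 125 × 176 mm
B7: ⌊176/2⌋ × 125 = 88 × 125 mm
B8: ⌊125/2⌋ × 88 = 62 × 88 mm
B9: ⌊88/2⌋ × 62 = 44 × 62 mm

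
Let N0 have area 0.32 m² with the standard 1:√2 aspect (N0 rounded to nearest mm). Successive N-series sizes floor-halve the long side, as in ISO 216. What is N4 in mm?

119 × 168 mm

Let N0's short side be w mm. w · w√2 = 0.32 m² = 320,000 mm², so w ≈ 475.7 mm and w√2 ≈ 672.7 mm → N0 = 476 × 673 mm.
N1: ⌊673/2⌋ × 476 = 336 × 476 mm
N2: ⌊476/2⌋ × 336 = 238 × 336 mm
N3: ⌊336/2⌋ × 238 = 168 × 238 mm
N4: ⌊238/2⌋ × 168 = 119 × 168 mm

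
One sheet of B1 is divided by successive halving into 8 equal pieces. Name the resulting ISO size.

8 = 2^3, so 3 halving steps.
B1 → B2 → … → B4 after 3 steps.

B4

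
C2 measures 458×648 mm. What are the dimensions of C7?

C3: ⌊648/2⌋ × 458 = 324 × 458 mm
C4: ⌊458/2⌋ × 324 = 229 × 324 mm
C5: ⌊324/2⌋ × 229 = 162 × 229 mm
C6: ⌊229/2⌋ × 162 = 114 × 162 mm
C7: ⌊162/2⌋ × 114 = 81 × 114 mm

81 × 114 mm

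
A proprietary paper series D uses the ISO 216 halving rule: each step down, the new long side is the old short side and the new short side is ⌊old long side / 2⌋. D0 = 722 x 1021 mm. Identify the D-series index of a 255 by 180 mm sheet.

D0: 722 × 1021 mm
D1: 510 × 722 mm
D2: 361 × 510 mm
D3: 255 × 361 mm
D4: 180 × 255 mm
D5: 127 × 180 mm
→ matches D4.

D4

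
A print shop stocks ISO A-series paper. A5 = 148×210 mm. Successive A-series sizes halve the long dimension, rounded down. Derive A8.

52 × 74 mm

A6: ⌊210/2⌋ × 148 = 105 × 148 mm
A7: ⌊148/2⌋ × 105 = 74 × 105 mm
A8: ⌊105/2⌋ × 74 = 52 × 74 mm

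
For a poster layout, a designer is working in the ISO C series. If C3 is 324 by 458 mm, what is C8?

C4: ⌊458/2⌋ × 324 = 229 × 324 mm
C5: ⌊324/2⌋ × 229 = 162 × 229 mm
C6: ⌊229/2⌋ × 162 = 114 × 162 mm
C7: ⌊162/2⌋ × 114 = 81 × 114 mm
C8: ⌊114/2⌋ × 81 = 57 × 81 mm

57 × 81 mm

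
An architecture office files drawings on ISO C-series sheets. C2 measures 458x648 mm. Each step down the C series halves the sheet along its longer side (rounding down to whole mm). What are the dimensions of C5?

162 × 229 mm

C3: ⌊648/2⌋ × 458 = 324 × 458 mm
C4: ⌊458/2⌋ × 324 = 229 × 324 mm
C5: ⌊324/2⌋ × 229 = 162 × 229 mm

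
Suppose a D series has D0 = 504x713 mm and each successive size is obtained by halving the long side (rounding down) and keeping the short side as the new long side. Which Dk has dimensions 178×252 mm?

D3

D0: 504 × 713 mm
D1: 356 × 504 mm
D2: 252 × 356 mm
D3: 178 × 252 mm
D4: 126 × 178 mm
→ matches D3.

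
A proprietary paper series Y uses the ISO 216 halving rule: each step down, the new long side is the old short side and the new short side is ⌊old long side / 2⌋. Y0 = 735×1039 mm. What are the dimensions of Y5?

129 × 183 mm

Y1: ⌊1039/2⌋ × 735 = 519 × 735 mm
Y2: ⌊735/2⌋ × 519 = 367 × 519 mm
Y3: ⌊519/2⌋ × 367 = 259 × 367 mm
Y4: ⌊367/2⌋ × 259 = 183 × 259 mm
Y5: ⌊259/2⌋ × 183 = 129 × 183 mm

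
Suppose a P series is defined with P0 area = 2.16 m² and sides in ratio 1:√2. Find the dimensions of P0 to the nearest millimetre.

1236 × 1748 mm

Let the short side be w mm. Then w · w√2 = 2.16 m² = 2,160,000 mm².
w² = 2,160,000/√2, so w ≈ 1235.9 mm; long side = w√2 ≈ 1747.8 mm.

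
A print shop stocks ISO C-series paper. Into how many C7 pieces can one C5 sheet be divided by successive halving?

4

Each ISO step halves the sheet: 1 × C5 → 2 × C6 → 4 × C7
From C5 to C7 is 2 halving steps: 2^2 = 4.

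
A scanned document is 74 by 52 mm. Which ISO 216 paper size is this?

Aspect ratio 74/52 ≈ 1.423 — close to the ISO √2 ≈ 1.414.
In the A-series (A0 area = 1 m²): A8 = 52 × 74 mm.

A8 (52 × 74 mm)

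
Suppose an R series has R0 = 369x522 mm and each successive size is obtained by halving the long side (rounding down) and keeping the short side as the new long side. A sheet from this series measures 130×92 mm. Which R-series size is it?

R0: 369 × 522 mm
R1: 261 × 369 mm
R2: 184 × 261 mm
R3: 130 × 184 mm
R4: 92 × 130 mm
R5: 65 × 92 mm
→ matches R4.

R4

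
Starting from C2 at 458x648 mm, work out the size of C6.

114 × 162 mm

C3: ⌊648/2⌋ × 458 = 324 × 458 mm
C4: ⌊458/2⌋ × 324 = 229 × 324 mm
C5: ⌊324/2⌋ × 229 = 162 × 229 mm
C6: ⌊229/2⌋ × 162 = 114 × 162 mm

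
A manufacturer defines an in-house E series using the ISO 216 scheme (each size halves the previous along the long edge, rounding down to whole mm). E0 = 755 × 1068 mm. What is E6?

94 × 133 mm

E1 = 534 × 755 mm (from E0 by 1 halving).
E2: ⌊755/2⌋ × 534 = 377 × 534 mm
E3: ⌊534/2⌋ × 377 = 267 × 377 mm
E4: ⌊377/2⌋ × 267 = 188 × 267 mm
E5: ⌊267/2⌋ × 188 = 133 × 188 mm
E6: ⌊188/2⌋ × 133 = 94 × 133 mm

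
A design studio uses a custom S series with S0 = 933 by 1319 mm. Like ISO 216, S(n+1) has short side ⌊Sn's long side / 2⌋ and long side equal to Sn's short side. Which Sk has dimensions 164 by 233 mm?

S0: 933 × 1319 mm
S1: 659 × 933 mm
S2: 466 × 659 mm
S3: 329 × 466 mm
S4: 233 × 329 mm
S5: 164 × 233 mm
S6: 116 × 164 mm
→ matches S5.

S5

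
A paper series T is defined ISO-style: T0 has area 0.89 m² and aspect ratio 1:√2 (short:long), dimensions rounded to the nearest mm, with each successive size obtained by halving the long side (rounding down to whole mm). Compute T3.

Let T0's short side be w mm. w · w√2 = 0.89 m² = 890,000 mm², so w ≈ 793.3 mm and w√2 ≈ 1121.9 mm → T0 = 793 × 1122 mm.
T1: ⌊1122/2⌋ × 793 = 561 × 793 mm
T2: ⌊793/2⌋ × 561 = 396 × 561 mm
T3: ⌊561/2⌋ × 396 = 280 × 396 mm

280 × 396 mm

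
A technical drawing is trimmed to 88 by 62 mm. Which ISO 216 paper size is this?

Aspect ratio 88/62 ≈ 1.419 — close to the ISO √2 ≈ 1.414.
In the B-series (B0 = 1000 × 1414 mm): B8 = 62 × 88 mm.

B8 (62 × 88 mm)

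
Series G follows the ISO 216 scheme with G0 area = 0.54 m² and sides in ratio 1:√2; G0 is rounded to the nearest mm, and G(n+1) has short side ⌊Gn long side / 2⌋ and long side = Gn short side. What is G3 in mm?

Let G0's short side be w mm. w · w√2 = 0.54 m² = 540,000 mm², so w ≈ 617.9 mm and w√2 ≈ 873.9 mm → G0 = 618 × 874 mm.
G1: ⌊874/2⌋ × 618 = 437 × 618 mm
G2: ⌊618/2⌋ × 437 = 309 × 437 mm
G3: ⌊437/2⌋ × 309 = 218 × 309 mm

218 × 309 mm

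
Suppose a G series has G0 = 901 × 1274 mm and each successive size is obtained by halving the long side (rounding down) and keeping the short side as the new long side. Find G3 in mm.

318 × 450 mm

G1: ⌊1274/2⌋ × 901 = 637 × 901 mm
G2: ⌊901/2⌋ × 637 = 450 × 637 mm
G3: ⌊637/2⌋ × 450 = 318 × 450 mm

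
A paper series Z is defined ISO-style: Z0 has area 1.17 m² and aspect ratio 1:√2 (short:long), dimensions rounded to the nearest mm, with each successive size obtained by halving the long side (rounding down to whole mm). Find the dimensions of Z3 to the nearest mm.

Let Z0's short side be w mm. w · w√2 = 1.17 m² = 1,170,000 mm², so w ≈ 909.6 mm and w√2 ≈ 1286.3 mm → Z0 = 910 × 1286 mm.
Z1: ⌊1286/2⌋ × 910 = 643 × 910 mm
Z2: ⌊910/2⌋ × 643 = 455 × 643 mm
Z3: ⌊643/2⌋ × 455 = 321 × 455 mm

321 × 455 mm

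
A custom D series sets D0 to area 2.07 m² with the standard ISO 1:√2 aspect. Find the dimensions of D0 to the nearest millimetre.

Let the short side be w mm. Then w · w√2 = 2.07 m² = 2,070,000 mm².
w² = 2,070,000/√2, so w ≈ 1209.8 mm; long side = w√2 ≈ 1711.0 mm.

1210 × 1711 mm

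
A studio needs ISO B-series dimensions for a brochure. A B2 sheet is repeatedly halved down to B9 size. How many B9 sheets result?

128

Each ISO step halves the sheet: 1 × B2 → 2 × B3 → 4 × B4 → 8 × B5 → …
From B2 to B9 is 7 halving steps: 2^7 = 128.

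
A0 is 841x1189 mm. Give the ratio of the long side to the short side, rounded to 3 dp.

1.414

1189 / 841 = 1.414
Matches √2 ≈ 1.414 — the ISO 216 defining ratio.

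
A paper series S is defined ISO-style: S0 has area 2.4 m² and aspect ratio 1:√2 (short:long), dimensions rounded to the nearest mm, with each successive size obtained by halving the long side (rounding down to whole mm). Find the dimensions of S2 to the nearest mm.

651 × 921 mm

Let S0's short side be w mm. w · w√2 = 2.4 m² = 2,400,000 mm², so w ≈ 1302.7 mm and w√2 ≈ 1842.3 mm → S0 = 1303 × 1842 mm.
S1: ⌊1842/2⌋ × 1303 = 921 × 1303 mm
S2: ⌊1303/2⌋ × 921 = 651 × 921 mm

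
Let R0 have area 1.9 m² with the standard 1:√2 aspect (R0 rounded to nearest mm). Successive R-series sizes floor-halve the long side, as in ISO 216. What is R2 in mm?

579 × 819 mm

Let R0's short side be w mm. w · w√2 = 1.9 m² = 1,900,000 mm², so w ≈ 1159.1 mm and w√2 ≈ 1639.2 mm → R0 = 1159 × 1639 mm.
R1: ⌊1639/2⌋ × 1159 = 819 × 1159 mm
R2: ⌊1159/2⌋ × 819 = 579 × 819 mm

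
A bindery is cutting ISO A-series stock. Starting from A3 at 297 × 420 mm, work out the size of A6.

A4: ⌊420/2⌋ × 297 = 210 × 297 mm
A5: ⌊297/2⌋ × 210 = 148 × 210 mm
A6: ⌊210/2⌋ × 148 = 105 × 148 mm

105 × 148 mm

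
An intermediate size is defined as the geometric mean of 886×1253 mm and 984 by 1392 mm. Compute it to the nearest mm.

934 × 1321 mm

Short side: √(886 · 984) = √871824 ≈ 933.7 → 934 mm
Long side: √(1253 · 1392) = √1744176 ≈ 1320.7 → 1321 mm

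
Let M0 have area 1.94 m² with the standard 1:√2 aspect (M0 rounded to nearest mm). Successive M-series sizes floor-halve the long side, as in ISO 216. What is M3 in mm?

414 × 585 mm

Let M0's short side be w mm. w · w√2 = 1.94 m² = 1,940,000 mm², so w ≈ 1171.2 mm and w√2 ≈ 1656.4 mm → M0 = 1171 × 1656 mm.
M1: ⌊1656/2⌋ × 1171 = 828 × 1171 mm
M2: ⌊1171/2⌋ × 828 = 585 × 828 mm
M3: ⌊828/2⌋ × 585 = 414 × 585 mm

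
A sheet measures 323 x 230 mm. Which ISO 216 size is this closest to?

C4 (229 × 324 mm)

Aspect ratio 323/230 ≈ 1.404 — close to the ISO √2 ≈ 1.414.
In the C-series (envelope sizes, between A and B): C4 = 229 × 324 mm.
Off by 2 mm total — nearest standard size.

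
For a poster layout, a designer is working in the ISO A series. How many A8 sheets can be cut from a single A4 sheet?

16

Each ISO step halves the sheet: 1 × A4 → 2 × A5 → 4 × A6 → 8 × A7 → …
From A4 to A8 is 4 halving steps: 2^4 = 16.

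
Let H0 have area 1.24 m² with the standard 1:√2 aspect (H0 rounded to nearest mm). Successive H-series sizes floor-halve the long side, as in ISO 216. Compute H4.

234 × 331 mm

Let H0's short side be w mm. w · w√2 = 1.24 m² = 1,240,000 mm², so w ≈ 936.4 mm and w√2 ≈ 1324.2 mm → H0 = 936 × 1324 mm.
H1: ⌊1324/2⌋ × 936 = 662 × 936 mm
H2: ⌊936/2⌋ × 662 = 468 × 662 mm
H3: ⌊662/2⌋ × 468 = 331 × 468 mm
H4: ⌊468/2⌋ × 331 = 234 × 331 mm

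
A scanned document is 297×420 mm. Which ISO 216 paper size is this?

Aspect ratio 420/297 ≈ 1.414 — close to the ISO √2 ≈ 1.414.
In the A-series (A0 area = 1 m²): A3 = 297 × 420 mm.

A3 (297 × 420 mm)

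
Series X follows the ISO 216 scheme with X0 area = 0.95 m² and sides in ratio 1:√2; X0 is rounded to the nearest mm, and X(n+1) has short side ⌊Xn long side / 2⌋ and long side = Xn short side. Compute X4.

Let X0's short side be w mm. w · w√2 = 0.95 m² = 950,000 mm², so w ≈ 819.6 mm and w√2 ≈ 1159.1 mm → X0 = 820 × 1159 mm.
X1: ⌊1159/2⌋ × 820 = 579 × 820 mm
X2: ⌊820/2⌋ × 579 = 410 × 579 mm
X3: ⌊579/2⌋ × 410 = 289 × 410 mm
X4: ⌊410/2⌋ × 289 = 205 × 289 mm

205 × 289 mm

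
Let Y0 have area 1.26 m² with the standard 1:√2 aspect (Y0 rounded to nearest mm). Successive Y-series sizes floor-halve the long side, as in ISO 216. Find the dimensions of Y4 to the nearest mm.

236 × 333 mm

Let Y0's short side be w mm. w · w√2 = 1.26 m² = 1,260,000 mm², so w ≈ 943.9 mm and w√2 ≈ 1334.9 mm → Y0 = 944 × 1335 mm.
Y1: ⌊1335/2⌋ × 944 = 667 × 944 mm
Y2: ⌊944/2⌋ × 667 = 472 × 667 mm
Y3: ⌊667/2⌋ × 472 = 333 × 472 mm
Y4: ⌊472/2⌋ × 333 = 236 × 333 mm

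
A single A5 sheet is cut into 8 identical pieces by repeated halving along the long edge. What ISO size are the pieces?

A8

8 = 2^3, so 3 halving steps.
A5 → A6 → … → A8 after 3 steps.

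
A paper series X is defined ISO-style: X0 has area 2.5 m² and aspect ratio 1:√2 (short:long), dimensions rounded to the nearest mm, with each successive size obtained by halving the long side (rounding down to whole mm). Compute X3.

470 × 665 mm

Let X0's short side be w mm. w · w√2 = 2.5 m² = 2,500,000 mm², so w ≈ 1329.6 mm and w√2 ≈ 1880.3 mm → X0 = 1330 × 1880 mm.
X1: ⌊1880/2⌋ × 1330 = 940 × 1330 mm
X2: ⌊1330/2⌋ × 940 = 665 × 940 mm
X3: ⌊940/2⌋ × 665 = 470 × 665 mm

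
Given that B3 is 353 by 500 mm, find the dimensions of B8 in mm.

62 × 88 mm

B4: ⌊500/2⌋ × 353 = 250 × 353 mm
B5: ⌊353/2⌋ × 250 = 176 × 250 mm
B6: ⌊250/2⌋ × 176 = 125 × 176 mm
B7: ⌊176/2⌋ × 125 = 88 × 125 mm
B8: ⌊125/2⌋ × 88 = 62 × 88 mm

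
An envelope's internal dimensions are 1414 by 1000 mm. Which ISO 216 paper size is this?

Aspect ratio 1414/1000 ≈ 1.414 — close to the ISO √2 ≈ 1.414.
In the B-series (B0 = 1000 × 1414 mm): B0 = 1000 × 1414 mm.

B0 (1000 × 1414 mm)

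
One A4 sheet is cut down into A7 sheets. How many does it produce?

8

Each ISO step halves the sheet: 1 × A4 → 2 × A5 → 4 × A6 → 8 × A7
From A4 to A7 is 3 halving steps: 2^3 = 8.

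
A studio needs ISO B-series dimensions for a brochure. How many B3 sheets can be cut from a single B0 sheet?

8

Each ISO step halves the sheet: 1 × B0 → 2 × B1 → 4 × B2 → 8 × B3
From B0 to B3 is 3 halving steps: 2^3 = 8.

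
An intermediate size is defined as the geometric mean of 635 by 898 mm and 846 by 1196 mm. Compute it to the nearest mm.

Short side: √(635 · 846) = √537210 ≈ 732.9 → 733 mm
Long side: √(898 · 1196) = √1074008 ≈ 1036.3 → 1036 mm

733 × 1036 mm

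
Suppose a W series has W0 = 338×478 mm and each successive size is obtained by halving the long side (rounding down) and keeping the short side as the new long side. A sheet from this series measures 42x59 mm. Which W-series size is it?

W0: 338 × 478 mm
W1: 239 × 338 mm
W2: 169 × 239 mm
W3: 119 × 169 mm
W4: 84 × 119 mm
W5: 59 × 84 mm
W6: 42 × 59 mm
W7: 29 × 42 mm
→ matches W6.

W6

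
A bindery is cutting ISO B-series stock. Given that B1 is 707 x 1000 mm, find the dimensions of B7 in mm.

88 × 125 mm

B2: ⌊1000/2⌋ × 707 = 500 × 707 mm
B3: ⌊707/2⌋ × 500 = 353 × 500 mm
B4: ⌊500/2⌋ × 353 = 250 × 353 mm
B5: ⌊353/2⌋ × 250 = 176 × 250 mm
B6: ⌊250/2⌋ × 176 = 125 × 176 mm
B7: ⌊176/2⌋ × 125 = 88 × 125 mm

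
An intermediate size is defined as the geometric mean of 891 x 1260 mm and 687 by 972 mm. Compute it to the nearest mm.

Short side: √(891 · 687) = √612117 ≈ 782.4 → 782 mm
Long side: √(1260 · 972) = √1224720 ≈ 1106.7 → 1107 mm

782 × 1107 mm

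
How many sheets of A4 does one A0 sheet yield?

16

Each ISO step halves the sheet: 1 × A0 → 2 × A1 → 4 × A2 → 8 × A3 → …
From A0 to A4 is 4 halving steps: 2^4 = 16.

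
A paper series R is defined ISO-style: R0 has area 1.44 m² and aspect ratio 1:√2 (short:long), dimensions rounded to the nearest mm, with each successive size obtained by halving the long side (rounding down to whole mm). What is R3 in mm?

Let R0's short side be w mm. w · w√2 = 1.44 m² = 1,440,000 mm², so w ≈ 1009.1 mm and w√2 ≈ 1427.0 mm → R0 = 1009 × 1427 mm.
R1: ⌊1427/2⌋ × 1009 = 713 × 1009 mm
R2: ⌊1009/2⌋ × 713 = 504 × 713 mm
R3: ⌊713/2⌋ × 504 = 356 × 504 mm

356 × 504 mm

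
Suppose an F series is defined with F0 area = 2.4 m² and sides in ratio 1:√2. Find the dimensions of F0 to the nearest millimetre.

Let the short side be w mm. Then w · w√2 = 2.4 m² = 2,400,000 mm².
w² = 2,400,000/√2, so w ≈ 1302.7 mm; long side = w√2 ≈ 1842.3 mm.

1303 × 1842 mm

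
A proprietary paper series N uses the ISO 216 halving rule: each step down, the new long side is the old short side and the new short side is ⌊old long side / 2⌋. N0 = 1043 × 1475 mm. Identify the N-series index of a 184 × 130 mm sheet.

N0: 1043 × 1475 mm
N1: 737 × 1043 mm
N2: 521 × 737 mm
N3: 368 × 521 mm
N4: 260 × 368 mm
N5: 184 × 260 mm
N6: 130 × 184 mm
N7: 92 × 130 mm
→ matches N6.

N6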